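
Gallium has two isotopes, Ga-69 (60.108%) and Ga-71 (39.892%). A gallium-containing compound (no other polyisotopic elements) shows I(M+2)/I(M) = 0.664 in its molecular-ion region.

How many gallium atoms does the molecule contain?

The M+2/M ratio from n Ga atoms is n · q/p = n · 0.39892/0.60108.
n = 0.664 × 0.60108/0.39892 = 1.00 ≈ 1

1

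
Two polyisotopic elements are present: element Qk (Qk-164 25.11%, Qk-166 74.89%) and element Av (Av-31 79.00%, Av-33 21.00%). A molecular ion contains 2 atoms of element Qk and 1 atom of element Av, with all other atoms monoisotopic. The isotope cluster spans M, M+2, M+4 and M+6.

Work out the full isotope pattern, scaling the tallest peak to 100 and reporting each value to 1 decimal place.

Element Qk pattern (n=2): 0.06305121 : 0.37609758 : 0.56085121
Element Av pattern (n=1): 0.7900 : 0.2100
Convolve the two distributions (both contribute in 2-u steps):
  M: 0.06305121×0.7900 = 0.049810
  M+2: 0.06305121×0.2100 + 0.37609758×0.7900 = 0.310358
  M+4: 0.37609758×0.2100 + 0.56085121×0.7900 = 0.522053
  M+6: 0.56085121×0.2100 = 0.117779
Scale to base peak (0.522053) = 100: 9.5 : 59.4 : 100.0 : 22.6

9.5 : 59.4 : 100.0 : 22.6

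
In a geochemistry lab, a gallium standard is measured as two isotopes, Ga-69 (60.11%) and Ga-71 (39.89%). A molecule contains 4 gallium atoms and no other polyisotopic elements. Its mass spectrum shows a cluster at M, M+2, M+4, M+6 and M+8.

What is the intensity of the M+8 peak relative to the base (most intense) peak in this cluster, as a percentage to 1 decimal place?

Binomial terms of (0.6011 + 0.3989)^4: M 0.1306, M+2 0.3465, M+4 0.3450, M+6 0.1526, M+8 0.0253 → M+2 is the base peak.
P(M+2) = C(4,1) × 0.6011^3 × 0.3989^1 = 4 × 0.21719018 × 0.3989 = 0.346549 (base)
P(M+8) = C(4,4) × 0.6011^0 × 0.3989^4 = 1 × 1.0000 × 0.02531956 = 0.025320
Relative intensity = 0.025320 / 0.346549 × 100 = 7.3

7.3%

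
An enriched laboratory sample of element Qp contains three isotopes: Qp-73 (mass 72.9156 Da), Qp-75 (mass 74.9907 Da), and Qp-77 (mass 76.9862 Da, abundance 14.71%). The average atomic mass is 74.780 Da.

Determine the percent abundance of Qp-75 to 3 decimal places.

Let x and y be the fractions of Qp-73 and Qp-75. Then x + y = 1 − 0.1471 = 0.8529 and 72.9156x + 74.9907y = 74.780 − 0.1471×76.9862 = 63.45532998.
Substituting: 72.9156x + 74.9907(0.8529 − x) = 63.45532998
(72.9156 − 74.9907)x = -0.50423805  ⇒  x = 0.24299, y = 0.60991
Qp-73: 24.299%, Qp-75: 60.991%.

60.991%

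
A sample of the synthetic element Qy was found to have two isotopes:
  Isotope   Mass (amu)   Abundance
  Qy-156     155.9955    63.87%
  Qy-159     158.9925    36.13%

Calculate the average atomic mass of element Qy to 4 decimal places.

The abundance-weighted mean is 0.6387 × 155.9955 + 0.3613 × 158.9925
= 99.63433 + 57.44399 = 157.07832 amu

157.0783 amu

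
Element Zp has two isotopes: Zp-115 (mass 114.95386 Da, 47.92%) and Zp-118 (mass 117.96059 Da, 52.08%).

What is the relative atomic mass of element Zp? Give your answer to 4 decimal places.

The abundance-weighted mean is 0.4792 × 114.95386 + 0.5208 × 117.96059
= 55.085890 + 61.433875 = 116.519765 Da

116.5198 Da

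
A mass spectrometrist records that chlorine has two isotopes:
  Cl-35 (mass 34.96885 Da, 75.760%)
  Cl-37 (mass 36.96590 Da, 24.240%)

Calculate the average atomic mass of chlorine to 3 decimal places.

Average mass = Σ (abundance × isotope mass) = 0.75760 × 34.96885 + 0.24240 × 36.96590
= 26.492401 + 8.960534 = 35.452935 Da

35.453 Da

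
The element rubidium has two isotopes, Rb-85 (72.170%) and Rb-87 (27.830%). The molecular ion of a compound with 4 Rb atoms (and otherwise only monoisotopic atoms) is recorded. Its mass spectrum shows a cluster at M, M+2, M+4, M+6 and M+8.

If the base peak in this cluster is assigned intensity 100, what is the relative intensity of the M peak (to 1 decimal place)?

64.8

Term probabilities: M 0.2713, M+2 0.4184, M+4 0.2420, M+6 0.0622, M+8 0.0060. Base peak = M+2.
P(M+2) = C(4,1) × 0.72170^3 × 0.27830^1 = 4 × 0.37589809 × 0.2783 = 0.418450 (base)
P(M) = C(4,0) × 0.72170^4 × 0.27830^0 = 1 × 0.27128565 × 1.0000 = 0.271286
Relative intensity = 0.271286 / 0.418450 × 100 = 64.8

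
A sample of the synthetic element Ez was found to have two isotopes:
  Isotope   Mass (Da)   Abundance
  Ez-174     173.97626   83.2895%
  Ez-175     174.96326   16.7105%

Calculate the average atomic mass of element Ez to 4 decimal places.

The abundance-weighted mean is 0.832895 × 173.97626 + 0.167105 × 174.96326
= 144.903957 + 29.237236 = 174.141193 Da

174.1412 Da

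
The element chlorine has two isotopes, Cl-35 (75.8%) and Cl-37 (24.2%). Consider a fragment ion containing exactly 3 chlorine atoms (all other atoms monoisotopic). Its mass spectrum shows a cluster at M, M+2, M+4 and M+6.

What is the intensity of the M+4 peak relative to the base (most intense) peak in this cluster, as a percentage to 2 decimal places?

Term probabilities: M 0.4355, M+2 0.4171, M+4 0.1332, M+6 0.0142. Base peak = M.
P(M) = C(3,0) × 0.758^3 × 0.242^0 = 1 × 0.43551951 × 1.0000 = 0.435520 (base)
P(M+4) = C(3,2) × 0.758^1 × 0.242^2 = 3 × 0.7580 × 0.058564 = 0.133175
Relative intensity = 0.133175 / 0.435520 × 100 = 30.58

30.58%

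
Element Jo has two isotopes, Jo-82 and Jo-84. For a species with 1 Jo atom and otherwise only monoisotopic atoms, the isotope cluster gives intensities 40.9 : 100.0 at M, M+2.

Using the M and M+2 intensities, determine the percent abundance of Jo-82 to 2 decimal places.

29.03%

Write p for the Jo-82 fraction. I(M+2)/I(M) = [C(1,1)·p^0·(1−p)] / p^1 = 1·(1−p)/p = 100.0/40.9 = 2.4450
(1−p)/p = 2.4450/1 = 2.4450  ⇒  p = 1/(1 + 2.4450) = 0.2903
Jo-82: 29.03%, Jo-84: 70.97%.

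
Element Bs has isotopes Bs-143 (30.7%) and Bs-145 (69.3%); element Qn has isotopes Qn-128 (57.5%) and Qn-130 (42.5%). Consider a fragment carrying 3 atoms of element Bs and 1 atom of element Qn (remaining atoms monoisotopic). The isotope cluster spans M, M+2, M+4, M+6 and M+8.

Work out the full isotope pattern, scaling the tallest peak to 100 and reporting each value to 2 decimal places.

4.39 : 32.94 : 89.00 : 100.00 : 37.29

Element Bs pattern (n=3): 0.02893444 : 0.19594367 : 0.44230933 : 0.33281256
Element Qn pattern (n=1): 0.5750 : 0.4250
Convolve the two distributions (both contribute in 2-u steps):
  M: 0.02893444×0.5750 = 0.016637
  M+2: 0.02893444×0.4250 + 0.19594367×0.5750 = 0.124965
  M+4: 0.19594367×0.4250 + 0.44230933×0.5750 = 0.337604
  M+6: 0.44230933×0.4250 + 0.33281256×0.5750 = 0.379349
  M+8: 0.33281256×0.4250 = 0.141445
Scale to base peak (0.379349) = 100: 4.39 : 32.94 : 89.00 : 100.00 : 37.29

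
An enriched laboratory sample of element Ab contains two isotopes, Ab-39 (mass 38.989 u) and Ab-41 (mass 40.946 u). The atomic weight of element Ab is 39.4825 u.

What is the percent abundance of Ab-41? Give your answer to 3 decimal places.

25.217%

With x = fraction of Ab-39 (so Ab-41 is 1 − x):
38.989·x + 40.946·(1 − x) = 39.4825
(38.989 − 40.946)·x = 39.4825 − 40.946
x = -1.4635 / -1.957 = 0.74783 → 74.783% Ab-39, 25.217% Ab-41.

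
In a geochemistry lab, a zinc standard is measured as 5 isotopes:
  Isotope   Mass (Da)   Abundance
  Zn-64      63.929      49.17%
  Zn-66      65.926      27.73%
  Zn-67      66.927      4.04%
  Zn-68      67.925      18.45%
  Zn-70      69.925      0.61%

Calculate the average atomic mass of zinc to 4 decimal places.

Ar = Σ fᵢ·mᵢ = 0.4917 × 63.929 + 0.2773 × 65.926 + 0.0404 × 66.927 + 0.1845 × 67.925 + 0.0061 × 69.925
= 31.43389 + 18.28128 + 2.70385 + 12.53216 + 0.42654 = 65.37772 Da

65.3777 Da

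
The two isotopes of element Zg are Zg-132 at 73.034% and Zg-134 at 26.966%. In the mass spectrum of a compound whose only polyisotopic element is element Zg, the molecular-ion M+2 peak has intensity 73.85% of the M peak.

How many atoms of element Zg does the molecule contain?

2

With n Zg atoms, P(M+2)/P(M) = C(n,1)·p^(n−1)q / p^n = n·q/p = n · 0.26966/0.73034.
n = 0.7385 × 0.73034/0.26966 = 2.00 ≈ 2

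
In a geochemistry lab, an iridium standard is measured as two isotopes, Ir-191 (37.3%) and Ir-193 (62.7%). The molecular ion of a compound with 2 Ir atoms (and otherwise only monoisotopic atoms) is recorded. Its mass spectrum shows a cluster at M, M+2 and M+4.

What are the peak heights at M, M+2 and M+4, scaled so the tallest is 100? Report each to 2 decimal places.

Each Ir atom is independently Ir-191 (p = 0.373) or Ir-193 (q = 0.627); the cluster is the binomial expansion (p + q)^2.
P(M) = 0.373^2 = 0.139129
P(M+2) = 2 × 0.373^1 × 0.627^1 = 0.467742
P(M+4) = 0.627^2 = 0.393129
The M+2 peak is largest (0.467742); scaling to 100 gives 29.74 : 100.00 : 84.05.

29.74 : 100.00 : 84.05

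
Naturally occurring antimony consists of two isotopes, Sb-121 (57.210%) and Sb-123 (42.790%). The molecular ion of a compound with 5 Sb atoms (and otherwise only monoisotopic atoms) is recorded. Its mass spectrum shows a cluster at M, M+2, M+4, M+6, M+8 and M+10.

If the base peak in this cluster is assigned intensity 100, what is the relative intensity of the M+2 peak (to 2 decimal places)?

Term probabilities: M 0.0613, M+2 0.2292, M+4 0.3428, M+6 0.2564, M+8 0.0959, M+10 0.0143. Base peak = M+4.
P(M+4) = C(5,2) × 0.57210^3 × 0.42790^2 = 10 × 0.18724742 × 0.18309841 = 0.342847 (base)
P(M+2) = C(5,1) × 0.57210^4 × 0.42790^1 = 5 × 0.10712425 × 0.4279 = 0.229192
Relative intensity = 0.229192 / 0.342847 × 100 = 66.85

66.85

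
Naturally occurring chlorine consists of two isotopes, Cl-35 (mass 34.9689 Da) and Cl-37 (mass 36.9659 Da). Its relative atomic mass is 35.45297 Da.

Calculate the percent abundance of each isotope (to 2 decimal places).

Cl-35: 75.76%, Cl-37: 24.24%

Let x be the fractional abundance of Cl-35; then Cl-37 has abundance 1 − x.
34.9689·x + 36.9659·(1 − x) = 35.45297
(34.9689 − 36.9659)·x = 35.45297 − 36.9659
x = -1.51293 / -1.9970 = 0.75760 → 75.76% Cl-35, 24.24% Cl-37.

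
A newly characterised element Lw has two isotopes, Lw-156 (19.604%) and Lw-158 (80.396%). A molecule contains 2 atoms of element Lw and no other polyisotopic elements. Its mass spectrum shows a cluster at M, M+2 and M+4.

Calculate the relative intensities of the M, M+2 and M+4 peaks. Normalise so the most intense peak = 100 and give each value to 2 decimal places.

The 2 Lw atoms are independent, so intensities follow the terms of (0.19604 + 0.80396)^2.
P(M) = 0.19604^2 = 0.038432
P(M+2) = 2 × 0.19604^1 × 0.80396^1 = 0.315217
P(M+4) = 0.80396^2 = 0.646352
The M+4 peak is largest (0.646352); scaling to 100 gives 5.95 : 48.77 : 100.00.

5.95 : 48.77 : 100.00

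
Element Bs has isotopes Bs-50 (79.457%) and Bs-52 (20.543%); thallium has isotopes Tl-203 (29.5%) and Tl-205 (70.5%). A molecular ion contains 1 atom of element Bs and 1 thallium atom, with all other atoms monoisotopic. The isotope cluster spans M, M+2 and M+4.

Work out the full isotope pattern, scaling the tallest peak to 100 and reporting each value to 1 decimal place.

37.8 : 100.0 : 23.3

Element Bs pattern (n=1): 0.79457 : 0.20543
Thallium pattern (n=1): 0.2950 : 0.7050
Convolve the two distributions (both contribute in 2-u steps):
  M: 0.79457×0.2950 = 0.234398
  M+2: 0.79457×0.7050 + 0.20543×0.2950 = 0.620774
  M+4: 0.20543×0.7050 = 0.144828
Scale to base peak (0.620774) = 100: 37.8 : 100.0 : 23.3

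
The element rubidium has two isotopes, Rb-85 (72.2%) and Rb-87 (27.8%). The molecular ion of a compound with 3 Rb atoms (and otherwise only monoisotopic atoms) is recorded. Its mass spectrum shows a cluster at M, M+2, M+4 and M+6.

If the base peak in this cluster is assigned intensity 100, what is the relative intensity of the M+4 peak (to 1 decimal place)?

38.5

Binomial terms of (0.722 + 0.278)^3: M 0.3764, M+2 0.4348, M+4 0.1674, M+6 0.0215 → M+2 is the base peak.
P(M+2) = C(3,1) × 0.722^2 × 0.278^1 = 3 × 0.521284 × 0.2780 = 0.434751 (base)
P(M+4) = C(3,2) × 0.722^1 × 0.278^2 = 3 × 0.7220 × 0.077284 = 0.167397
Relative intensity = 0.167397 / 0.434751 × 100 = 38.5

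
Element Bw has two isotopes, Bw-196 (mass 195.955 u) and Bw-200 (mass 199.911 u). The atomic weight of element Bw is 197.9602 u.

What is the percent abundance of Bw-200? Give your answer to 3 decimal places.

50.688%

With x = fraction of Bw-196 (so Bw-200 is 1 − x):
195.955·x + 199.911·(1 − x) = 197.9602
(195.955 − 199.911)·x = 197.9602 − 199.911
x = -1.9508 / -3.956 = 0.49312 → 49.312% Bw-196, 50.688% Bw-200.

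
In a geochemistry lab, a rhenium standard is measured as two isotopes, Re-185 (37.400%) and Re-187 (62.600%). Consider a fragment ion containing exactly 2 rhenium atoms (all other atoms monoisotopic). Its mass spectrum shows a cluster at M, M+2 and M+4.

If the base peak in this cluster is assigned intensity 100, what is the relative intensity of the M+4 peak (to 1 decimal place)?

Binomial terms of (0.37400 + 0.62600)^2: M 0.1399, M+2 0.4682, M+4 0.3919 → M+2 is the base peak.
P(M+2) = C(2,1) × 0.37400^1 × 0.62600^1 = 2 × 0.3740 × 0.6260 = 0.468248 (base)
P(M+4) = C(2,2) × 0.37400^0 × 0.62600^2 = 1 × 1.0000 × 0.391876 = 0.391876
Relative intensity = 0.391876 / 0.468248 × 100 = 83.7

83.7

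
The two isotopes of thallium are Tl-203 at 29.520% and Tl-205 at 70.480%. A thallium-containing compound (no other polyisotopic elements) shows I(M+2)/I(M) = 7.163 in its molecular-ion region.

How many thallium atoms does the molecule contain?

3

The M+2/M ratio from n Tl atoms is n · q/p = n · 0.70480/0.29520.
n = 7.163 × 0.29520/0.70480 = 3.00 ≈ 3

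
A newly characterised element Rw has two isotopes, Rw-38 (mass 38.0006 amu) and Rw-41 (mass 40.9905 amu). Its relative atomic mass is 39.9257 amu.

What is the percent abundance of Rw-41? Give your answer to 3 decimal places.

With x = fraction of Rw-38 (so Rw-41 is 1 − x):
38.0006·x + 40.9905·(1 − x) = 39.9257
(38.0006 − 40.9905)·x = 39.9257 − 40.9905
x = -1.0648 / -2.9899 = 0.35613 → 35.613% Rw-38, 64.387% Rw-41.

64.387%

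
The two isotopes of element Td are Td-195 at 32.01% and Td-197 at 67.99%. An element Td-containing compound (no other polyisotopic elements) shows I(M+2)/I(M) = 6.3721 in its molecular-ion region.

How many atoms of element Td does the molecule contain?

3

For n independent Td atoms, I(M+2)/I(M) = n · (abundance Td-197) / (abundance Td-195) = n · 0.6799/0.3201.
n = 6.3721 × 0.3201/0.6799 = 3.00 ≈ 3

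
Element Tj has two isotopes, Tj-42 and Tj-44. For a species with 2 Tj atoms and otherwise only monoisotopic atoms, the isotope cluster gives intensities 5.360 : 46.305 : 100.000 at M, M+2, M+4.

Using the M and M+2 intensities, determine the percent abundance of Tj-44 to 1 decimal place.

81.2%

Write p for the Tj-42 fraction. I(M+2)/I(M) = [C(2,1)·p^1·(1−p)] / p^2 = 2·(1−p)/p = 46.305/5.360 = 8.6390
(1−p)/p = 8.6390/2 = 4.3195  ⇒  p = 1/(1 + 4.3195) = 0.1880
Tj-42: 18.8%, Tj-44: 81.2%.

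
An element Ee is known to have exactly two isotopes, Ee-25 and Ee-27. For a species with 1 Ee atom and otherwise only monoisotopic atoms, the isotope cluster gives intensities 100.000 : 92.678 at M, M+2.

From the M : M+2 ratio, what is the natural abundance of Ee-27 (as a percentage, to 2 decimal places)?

48.10%

Write p for the Ee-25 fraction. I(M+2)/I(M) = [C(1,1)·p^0·(1−p)] / p^1 = 1·(1−p)/p = 92.678/100.000 = 0.9268
(1−p)/p = 0.9268/1 = 0.9268  ⇒  p = 1/(1 + 0.9268) = 0.5190
Ee-25: 51.90%, Ee-27: 48.10%.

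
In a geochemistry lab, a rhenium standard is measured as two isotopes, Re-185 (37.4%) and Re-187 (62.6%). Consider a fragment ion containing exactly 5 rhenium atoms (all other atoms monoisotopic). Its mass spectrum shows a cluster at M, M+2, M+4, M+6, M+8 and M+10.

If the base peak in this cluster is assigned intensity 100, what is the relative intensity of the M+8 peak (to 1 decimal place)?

83.7

(0.374 + 0.626)^5 gives M 0.0073, M+2 0.0612, M+4 0.2050, M+6 0.3431, M+8 0.2872, M+10 0.0961; the largest is M+6.
P(M+6) = C(5,3) × 0.374^2 × 0.626^3 = 10 × 0.139876 × 0.24531438 = 0.343136 (base)
P(M+8) = C(5,4) × 0.374^1 × 0.626^4 = 5 × 0.3740 × 0.1535668 = 0.287170
Relative intensity = 0.287170 / 0.343136 × 100 = 83.7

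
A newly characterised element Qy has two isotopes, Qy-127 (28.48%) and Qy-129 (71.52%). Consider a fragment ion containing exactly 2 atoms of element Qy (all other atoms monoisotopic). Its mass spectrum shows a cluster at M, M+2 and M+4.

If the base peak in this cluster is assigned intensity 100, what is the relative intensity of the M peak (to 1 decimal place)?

15.9

Binomial terms of (0.2848 + 0.7152)^2: M 0.0811, M+2 0.4074, M+4 0.5115 → M+4 is the base peak.
P(M+4) = C(2,2) × 0.2848^0 × 0.7152^2 = 1 × 1.0000 × 0.51151104 = 0.511511 (base)
P(M) = C(2,0) × 0.2848^2 × 0.7152^0 = 1 × 0.08111104 × 1.0000 = 0.081111
Relative intensity = 0.081111 / 0.511511 × 100 = 15.9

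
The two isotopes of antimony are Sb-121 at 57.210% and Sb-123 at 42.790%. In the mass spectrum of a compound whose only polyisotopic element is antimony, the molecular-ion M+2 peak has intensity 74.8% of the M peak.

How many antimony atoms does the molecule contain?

1

The M+2/M ratio from n Sb atoms is n · q/p = n · 0.42790/0.57210.
n = 0.748 × 0.57210/0.42790 = 1.00 ≈ 1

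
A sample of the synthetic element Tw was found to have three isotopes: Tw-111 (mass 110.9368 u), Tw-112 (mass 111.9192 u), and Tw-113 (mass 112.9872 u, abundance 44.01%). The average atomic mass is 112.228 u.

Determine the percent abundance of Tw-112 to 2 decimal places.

39.58%

Let x and y be the fractions of Tw-111 and Tw-112. Then x + y = 1 − 0.4401 = 0.5599 and 110.9368x + 111.9192y = 112.228 − 0.4401×112.9872 = 62.50233328.
Substituting: 110.9368x + 111.9192(0.5599 − x) = 62.50233328
(110.9368 − 111.9192)x = -0.1612268  ⇒  x = 0.16412, y = 0.39578
Tw-111: 16.41%, Tw-112: 39.58%.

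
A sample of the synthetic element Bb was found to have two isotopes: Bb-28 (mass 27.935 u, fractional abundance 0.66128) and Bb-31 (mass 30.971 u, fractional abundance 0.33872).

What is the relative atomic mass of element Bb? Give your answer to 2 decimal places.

28.96 u

Ar = Σ fᵢ·mᵢ = 0.66128 × 27.935 + 0.33872 × 30.971
= 18.4729 + 10.4905 = 28.9634 u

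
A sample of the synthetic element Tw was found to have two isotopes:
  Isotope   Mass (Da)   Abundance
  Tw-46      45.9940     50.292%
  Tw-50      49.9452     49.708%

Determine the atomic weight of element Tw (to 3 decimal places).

The abundance-weighted mean is 0.50292 × 45.9940 + 0.49708 × 49.9452
= 23.13130 + 24.82676 = 47.95806 Da

47.958 Da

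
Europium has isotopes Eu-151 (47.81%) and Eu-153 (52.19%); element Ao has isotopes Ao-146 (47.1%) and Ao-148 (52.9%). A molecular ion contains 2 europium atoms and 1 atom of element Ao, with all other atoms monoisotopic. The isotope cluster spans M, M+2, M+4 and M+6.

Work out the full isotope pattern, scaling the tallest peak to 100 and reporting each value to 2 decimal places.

27.44 : 90.74 : 100.00 : 36.73

Europium pattern (n=2): 0.22857961 : 0.49904078 : 0.27237961
Element Ao pattern (n=1): 0.4710 : 0.5290
Convolve the two distributions (both contribute in 2-u steps):
  M: 0.22857961×0.4710 = 0.107661
  M+2: 0.22857961×0.5290 + 0.49904078×0.4710 = 0.355967
  M+4: 0.49904078×0.5290 + 0.27237961×0.4710 = 0.392283
  M+6: 0.27237961×0.5290 = 0.144089
Scale to base peak (0.392283) = 100: 27.44 : 90.74 : 100.00 : 36.73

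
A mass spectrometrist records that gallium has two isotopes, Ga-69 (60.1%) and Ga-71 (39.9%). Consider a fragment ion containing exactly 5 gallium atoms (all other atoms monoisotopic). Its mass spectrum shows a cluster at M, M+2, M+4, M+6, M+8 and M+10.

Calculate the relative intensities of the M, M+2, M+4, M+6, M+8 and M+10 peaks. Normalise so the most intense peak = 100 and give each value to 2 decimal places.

The 5 Ga atoms are independent, so intensities follow the terms of (0.601 + 0.399)^5.
P(M) = 0.601^5 = 0.078410
P(M+2) = 5 × 0.601^4 × 0.399^1 = 0.260280
P(M+4) = 10 × 0.601^3 × 0.399^2 = 0.345596
P(M+6) = 10 × 0.601^2 × 0.399^3 = 0.229439
P(M+8) = 5 × 0.601^1 × 0.399^4 = 0.076162
P(M+10) = 0.399^5 = 0.010113
The M+4 peak is largest (0.345596); scaling to 100 gives 22.69 : 75.31 : 100.00 : 66.39 : 22.04 : 2.93.

22.69 : 75.31 : 100.00 : 66.39 : 22.04 : 2.93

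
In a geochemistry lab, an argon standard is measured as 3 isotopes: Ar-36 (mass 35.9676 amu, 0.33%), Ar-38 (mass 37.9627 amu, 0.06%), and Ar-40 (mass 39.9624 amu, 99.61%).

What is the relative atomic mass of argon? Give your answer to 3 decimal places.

The abundance-weighted mean is 0.0033 × 35.9676 + 0.0006 × 37.9627 + 0.9961 × 39.9624
= 0.11869 + 0.02278 + 39.80655 = 39.94802 amu

39.948 amu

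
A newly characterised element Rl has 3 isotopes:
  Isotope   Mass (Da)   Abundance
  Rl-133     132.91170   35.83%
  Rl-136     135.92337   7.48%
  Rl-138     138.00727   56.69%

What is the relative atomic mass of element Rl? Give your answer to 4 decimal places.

Average mass = Σ (abundance × isotope mass) = 0.3583 × 132.91170 + 0.0748 × 135.92337 + 0.5669 × 138.00727
= 47.622262 + 10.167068 + 78.236321 = 136.025651 Da

136.0257 Da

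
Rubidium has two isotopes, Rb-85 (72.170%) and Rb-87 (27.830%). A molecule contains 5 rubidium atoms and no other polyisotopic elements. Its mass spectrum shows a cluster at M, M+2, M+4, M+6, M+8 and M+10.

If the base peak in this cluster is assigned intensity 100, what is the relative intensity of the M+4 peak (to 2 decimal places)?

77.12

Term probabilities: M 0.1958, M+2 0.3775, M+4 0.2911, M+6 0.1123, M+8 0.0216, M+10 0.0017. Base peak = M+2.
P(M+2) = C(5,1) × 0.72170^4 × 0.27830^1 = 5 × 0.27128565 × 0.2783 = 0.377494 (base)
P(M+4) = C(5,2) × 0.72170^3 × 0.27830^2 = 10 × 0.37589809 × 0.07745089 = 0.291136
Relative intensity = 0.291136 / 0.377494 × 100 = 77.12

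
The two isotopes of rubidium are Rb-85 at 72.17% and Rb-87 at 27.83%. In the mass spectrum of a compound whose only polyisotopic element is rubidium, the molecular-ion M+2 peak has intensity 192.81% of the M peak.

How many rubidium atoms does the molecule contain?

With n Rb atoms, P(M+2)/P(M) = C(n,1)·p^(n−1)q / p^n = n·q/p = n · 0.2783/0.7217.
n = 1.9281 × 0.7217/0.2783 = 5.00 ≈ 5

5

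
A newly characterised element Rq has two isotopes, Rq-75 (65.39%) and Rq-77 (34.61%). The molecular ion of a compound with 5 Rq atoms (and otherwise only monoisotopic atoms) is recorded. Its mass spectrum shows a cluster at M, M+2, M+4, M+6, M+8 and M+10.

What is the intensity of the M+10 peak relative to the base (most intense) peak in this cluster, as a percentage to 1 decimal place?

1.5%

Term probabilities: M 0.1196, M+2 0.3164, M+4 0.3349, M+6 0.1773, M+8 0.0469, M+10 0.0050. Base peak = M+4.
P(M+4) = C(5,2) × 0.6539^3 × 0.3461^2 = 10 × 0.27959797 × 0.11978521 = 0.334917 (base)
P(M+10) = C(5,5) × 0.6539^0 × 0.3461^5 = 1 × 1.0000 × 0.00496601 = 0.004966
Relative intensity = 0.004966 / 0.334917 × 100 = 1.5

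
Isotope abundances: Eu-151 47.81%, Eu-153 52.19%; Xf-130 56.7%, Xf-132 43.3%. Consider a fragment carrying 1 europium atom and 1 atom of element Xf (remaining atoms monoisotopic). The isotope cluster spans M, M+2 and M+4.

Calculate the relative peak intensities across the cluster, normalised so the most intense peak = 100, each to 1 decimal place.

Europium pattern (n=1): 0.4781 : 0.5219
Element Xf pattern (n=1): 0.5670 : 0.4330
Convolve the two distributions (both contribute in 2-u steps):
  M: 0.4781×0.5670 = 0.271083
  M+2: 0.4781×0.4330 + 0.5219×0.5670 = 0.502935
  M+4: 0.5219×0.4330 = 0.225983
Scale to base peak (0.502935) = 100: 53.9 : 100.0 : 44.9

53.9 : 100.0 : 44.9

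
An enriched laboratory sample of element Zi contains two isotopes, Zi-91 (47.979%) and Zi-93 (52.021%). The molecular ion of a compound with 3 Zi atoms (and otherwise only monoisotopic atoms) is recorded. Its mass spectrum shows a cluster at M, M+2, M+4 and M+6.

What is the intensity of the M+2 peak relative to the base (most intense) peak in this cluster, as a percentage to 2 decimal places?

Binomial terms of (0.47979 + 0.52021)^3: M 0.1104, M+2 0.3593, M+4 0.3895, M+6 0.1408 → M+4 is the base peak.
P(M+4) = C(3,2) × 0.47979^1 × 0.52021^2 = 3 × 0.47979 × 0.27061844 = 0.389520 (base)
P(M+2) = C(3,1) × 0.47979^2 × 0.52021^1 = 3 × 0.23019844 × 0.52021 = 0.359255
Relative intensity = 0.359255 / 0.389520 × 100 = 92.23

92.23%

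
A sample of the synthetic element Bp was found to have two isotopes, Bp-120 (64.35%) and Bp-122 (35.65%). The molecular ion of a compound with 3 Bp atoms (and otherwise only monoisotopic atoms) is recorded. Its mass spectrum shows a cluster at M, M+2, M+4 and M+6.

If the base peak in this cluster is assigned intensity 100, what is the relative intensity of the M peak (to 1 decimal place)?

Binomial terms of (0.6435 + 0.3565)^3: M 0.2665, M+2 0.4429, M+4 0.2454, M+6 0.0453 → M+2 is the base peak.
P(M+2) = C(3,1) × 0.6435^2 × 0.3565^1 = 3 × 0.41409225 × 0.3565 = 0.442872 (base)
P(M) = C(3,0) × 0.6435^3 × 0.3565^0 = 1 × 0.26646836 × 1.0000 = 0.266468
Relative intensity = 0.266468 / 0.442872 × 100 = 60.2

60.2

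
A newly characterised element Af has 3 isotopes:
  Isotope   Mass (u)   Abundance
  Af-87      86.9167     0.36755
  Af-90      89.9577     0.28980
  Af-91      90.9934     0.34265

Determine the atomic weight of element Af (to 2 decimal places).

89.19 u

The abundance-weighted mean is 0.36755 × 86.9167 + 0.28980 × 89.9577 + 0.34265 × 90.9934
= 31.94623 + 26.06974 + 31.17889 = 89.19486 u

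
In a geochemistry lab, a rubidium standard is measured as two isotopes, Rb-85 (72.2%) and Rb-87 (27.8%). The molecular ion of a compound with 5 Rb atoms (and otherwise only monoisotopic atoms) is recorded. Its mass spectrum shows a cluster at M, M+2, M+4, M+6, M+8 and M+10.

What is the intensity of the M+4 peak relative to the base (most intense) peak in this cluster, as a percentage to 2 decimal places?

Binomial terms of (0.722 + 0.278)^5: M 0.1962, M+2 0.3777, M+4 0.2909, M+6 0.1120, M+8 0.0216, M+10 0.0017 → M+2 is the base peak.
P(M+2) = C(5,1) × 0.722^4 × 0.278^1 = 5 × 0.27173701 × 0.2780 = 0.377714 (base)
P(M+4) = C(5,2) × 0.722^3 × 0.278^2 = 10 × 0.37636705 × 0.077284 = 0.290872
Relative intensity = 0.290872 / 0.377714 × 100 = 77.01

77.01%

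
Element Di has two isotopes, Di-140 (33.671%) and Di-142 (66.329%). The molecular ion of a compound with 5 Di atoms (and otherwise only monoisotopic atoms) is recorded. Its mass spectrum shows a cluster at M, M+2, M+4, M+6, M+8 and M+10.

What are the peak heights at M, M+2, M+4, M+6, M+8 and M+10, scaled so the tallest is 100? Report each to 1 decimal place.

1.3 : 12.9 : 50.8 : 100.0 : 98.5 : 38.8

Each Di atom is independently Di-140 (p = 0.33671) or Di-142 (q = 0.66329); the cluster is the binomial expansion (p + q)^5.
P(M) = 0.33671^5 = 0.004328
P(M+2) = 5 × 0.33671^4 × 0.66329^1 = 0.042628
P(M+4) = 10 × 0.33671^3 × 0.66329^2 = 0.167948
P(M+6) = 10 × 0.33671^2 × 0.66329^3 = 0.330843
P(M+8) = 5 × 0.33671^1 × 0.66329^4 = 0.325867
P(M+10) = 0.66329^5 = 0.128386
The M+6 peak is largest (0.330843); scaling to 100 gives 1.3 : 12.9 : 50.8 : 100.0 : 98.5 : 38.8.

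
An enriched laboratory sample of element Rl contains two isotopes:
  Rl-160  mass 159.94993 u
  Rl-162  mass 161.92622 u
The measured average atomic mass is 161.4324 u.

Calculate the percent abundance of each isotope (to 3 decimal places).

Rl-160: 24.987%, Rl-162: 75.013%

Writing the weighted mean with unknown fraction x of Rl-160:
159.94993·x + 161.92622·(1 − x) = 161.4324
(159.94993 − 161.92622)·x = 161.4324 − 161.92622
x = -0.49382 / -1.97629 = 0.24987 → 24.987% Rl-160, 75.013% Rl-162.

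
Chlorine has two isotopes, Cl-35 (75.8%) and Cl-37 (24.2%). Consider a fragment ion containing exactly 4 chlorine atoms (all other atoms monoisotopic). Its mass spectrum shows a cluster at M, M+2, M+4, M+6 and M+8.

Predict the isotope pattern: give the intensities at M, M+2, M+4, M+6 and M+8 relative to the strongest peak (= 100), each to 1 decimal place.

78.3 : 100.0 : 47.9 : 10.2 : 0.8

Expanding (0.758 + 0.242)^4:
P(M) = 0.758^4 = 0.330124
P(M+2) = 4 × 0.758^3 × 0.242^1 = 0.421583
P(M+4) = 6 × 0.758^2 × 0.242^2 = 0.201893
P(M+6) = 4 × 0.758^1 × 0.242^3 = 0.042971
P(M+8) = 0.242^4 = 0.003430
The M+2 peak is largest (0.421583); scaling to 100 gives 78.3 : 100.0 : 47.9 : 10.2 : 0.8.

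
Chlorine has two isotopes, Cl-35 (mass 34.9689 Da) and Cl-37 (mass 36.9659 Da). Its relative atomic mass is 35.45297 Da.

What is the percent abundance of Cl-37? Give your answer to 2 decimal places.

Let x be the fractional abundance of Cl-35; then Cl-37 has abundance 1 − x.
34.9689·x + 36.9659·(1 − x) = 35.45297
(34.9689 − 36.9659)·x = 35.45297 − 36.9659
x = -1.51293 / -1.9970 = 0.75760 → 75.76% Cl-35, 24.24% Cl-37.

24.24%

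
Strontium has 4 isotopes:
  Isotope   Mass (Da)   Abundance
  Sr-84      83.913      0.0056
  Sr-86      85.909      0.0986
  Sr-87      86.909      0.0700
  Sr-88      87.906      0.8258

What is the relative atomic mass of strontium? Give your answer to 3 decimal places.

87.617 Da

Weight each isotope mass by its fractional abundance: 0.0056 × 83.913 + 0.0986 × 85.909 + 0.0700 × 86.909 + 0.8258 × 87.906
= 0.4699 + 8.4706 + 6.0836 + 72.5928 = 87.6169 Da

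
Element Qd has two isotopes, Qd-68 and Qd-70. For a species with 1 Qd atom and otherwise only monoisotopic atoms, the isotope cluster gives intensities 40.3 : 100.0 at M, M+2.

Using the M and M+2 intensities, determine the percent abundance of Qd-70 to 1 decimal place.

If p is the fraction of Qd that is Qd-68, then I(M+2)/I(M) = [C(1,1)·p^0·(1−p)] / p^1 = 1·(1−p)/p = 100.0/40.3 = 2.4814
(1−p)/p = 2.4814/1 = 2.4814  ⇒  p = 1/(1 + 2.4814) = 0.2872
Qd-68: 28.7%, Qd-70: 71.3%.

71.3%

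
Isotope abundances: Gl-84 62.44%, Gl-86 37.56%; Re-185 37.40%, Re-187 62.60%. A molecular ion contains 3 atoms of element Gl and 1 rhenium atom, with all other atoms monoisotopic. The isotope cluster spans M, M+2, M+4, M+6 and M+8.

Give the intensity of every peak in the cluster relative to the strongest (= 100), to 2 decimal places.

Element Gl pattern (n=3): 0.24343817 : 0.43931156 : 0.26426236 : 0.05298791
Rhenium pattern (n=1): 0.3740 : 0.6260
Convolve the two distributions (both contribute in 2-u steps):
  M: 0.24343817×0.3740 = 0.091046
  M+2: 0.24343817×0.6260 + 0.43931156×0.3740 = 0.316695
  M+4: 0.43931156×0.6260 + 0.26426236×0.3740 = 0.373843
  M+6: 0.26426236×0.6260 + 0.05298791×0.3740 = 0.185246
  M+8: 0.05298791×0.6260 = 0.033170
Scale to base peak (0.373843) = 100: 24.35 : 84.71 : 100.00 : 49.55 : 8.87

24.35 : 84.71 : 100.00 : 49.55 : 8.87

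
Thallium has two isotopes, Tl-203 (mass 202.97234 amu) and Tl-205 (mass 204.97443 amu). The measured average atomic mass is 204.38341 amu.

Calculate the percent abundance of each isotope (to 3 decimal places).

Writing the weighted mean with unknown fraction x of Tl-203:
202.97234·x + 204.97443·(1 − x) = 204.38341
(202.97234 − 204.97443)·x = 204.38341 − 204.97443
x = -0.59102 / -2.00209 = 0.29520 → 29.520% Tl-203, 70.480% Tl-205.

Tl-203: 29.520%, Tl-205: 70.480%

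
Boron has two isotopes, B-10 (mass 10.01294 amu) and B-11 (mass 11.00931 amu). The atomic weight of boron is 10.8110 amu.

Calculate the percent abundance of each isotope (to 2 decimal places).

B-10: 19.90%, B-11: 80.10%

Writing the weighted mean with unknown fraction x of B-10:
10.01294·x + 11.00931·(1 − x) = 10.8110
(10.01294 − 11.00931)·x = 10.8110 − 11.00931
x = -0.19831 / -0.99637 = 0.19903 → 19.90% B-10, 80.10% B-11.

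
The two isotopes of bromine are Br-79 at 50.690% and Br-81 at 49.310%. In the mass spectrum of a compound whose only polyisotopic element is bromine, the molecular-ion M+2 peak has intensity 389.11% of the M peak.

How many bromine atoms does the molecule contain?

4

With n Br atoms, P(M+2)/P(M) = C(n,1)·p^(n−1)q / p^n = n·q/p = n · 0.49310/0.50690.
n = 3.8911 × 0.50690/0.49310 = 4.00 ≈ 4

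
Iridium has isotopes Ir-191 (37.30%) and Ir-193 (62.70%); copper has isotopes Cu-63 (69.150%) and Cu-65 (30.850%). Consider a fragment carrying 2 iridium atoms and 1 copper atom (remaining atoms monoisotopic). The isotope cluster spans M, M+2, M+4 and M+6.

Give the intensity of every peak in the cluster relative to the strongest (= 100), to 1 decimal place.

23.1 : 88.0 : 100.0 : 29.1

Iridium pattern (n=2): 0.139129 : 0.467742 : 0.393129
Copper pattern (n=1): 0.6915 : 0.3085
Convolve the two distributions (both contribute in 2-u steps):
  M: 0.139129×0.6915 = 0.096208
  M+2: 0.139129×0.3085 + 0.467742×0.6915 = 0.366365
  M+4: 0.467742×0.3085 + 0.393129×0.6915 = 0.416147
  M+6: 0.393129×0.3085 = 0.121280
Scale to base peak (0.416147) = 100: 23.1 : 88.0 : 100.0 : 29.1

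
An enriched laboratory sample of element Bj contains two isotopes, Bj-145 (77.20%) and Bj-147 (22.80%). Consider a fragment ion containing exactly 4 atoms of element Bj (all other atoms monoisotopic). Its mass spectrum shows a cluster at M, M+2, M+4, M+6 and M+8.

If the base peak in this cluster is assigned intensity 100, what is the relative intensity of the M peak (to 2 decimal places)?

84.65

Term probabilities: M 0.3552, M+2 0.4196, M+4 0.1859, M+6 0.0366, M+8 0.0027. Base peak = M+2.
P(M+2) = C(4,1) × 0.7720^3 × 0.2280^1 = 4 × 0.46009965 × 0.2280 = 0.419611 (base)
P(M) = C(4,0) × 0.7720^4 × 0.2280^0 = 1 × 0.35519693 × 1.0000 = 0.355197
Relative intensity = 0.355197 / 0.419611 × 100 = 84.65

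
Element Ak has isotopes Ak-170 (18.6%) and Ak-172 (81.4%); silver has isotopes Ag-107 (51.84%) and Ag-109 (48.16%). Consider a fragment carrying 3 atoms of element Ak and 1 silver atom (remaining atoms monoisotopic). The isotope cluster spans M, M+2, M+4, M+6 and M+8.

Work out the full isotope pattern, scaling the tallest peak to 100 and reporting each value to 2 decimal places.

0.73 : 10.25 : 50.77 : 100.00 : 56.76

Element Ak pattern (n=3): 0.00643486 : 0.08448343 : 0.36972857 : 0.53935314
Silver pattern (n=1): 0.5184 : 0.4816
Convolve the two distributions (both contribute in 2-u steps):
  M: 0.00643486×0.5184 = 0.003336
  M+2: 0.00643486×0.4816 + 0.08448343×0.5184 = 0.046895
  M+4: 0.08448343×0.4816 + 0.36972857×0.5184 = 0.232355
  M+6: 0.36972857×0.4816 + 0.53935314×0.5184 = 0.457662
  M+8: 0.53935314×0.4816 = 0.259752
Scale to base peak (0.457662) = 100: 0.73 : 10.25 : 50.77 : 100.00 : 56.76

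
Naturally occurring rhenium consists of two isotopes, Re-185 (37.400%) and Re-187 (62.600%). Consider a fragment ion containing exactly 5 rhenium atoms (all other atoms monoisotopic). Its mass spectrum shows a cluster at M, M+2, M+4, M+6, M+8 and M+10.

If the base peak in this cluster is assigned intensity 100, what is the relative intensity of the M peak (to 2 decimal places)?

(0.37400 + 0.62600)^5 gives M 0.0073, M+2 0.0612, M+4 0.2050, M+6 0.3431, M+8 0.2872, M+10 0.0961; the largest is M+6.
P(M+6) = C(5,3) × 0.37400^2 × 0.62600^3 = 10 × 0.139876 × 0.24531438 = 0.343136 (base)
P(M) = C(5,0) × 0.37400^5 × 0.62600^0 = 1 × 0.00731742 × 1.0000 = 0.007317
Relative intensity = 0.007317 / 0.343136 × 100 = 2.13

2.13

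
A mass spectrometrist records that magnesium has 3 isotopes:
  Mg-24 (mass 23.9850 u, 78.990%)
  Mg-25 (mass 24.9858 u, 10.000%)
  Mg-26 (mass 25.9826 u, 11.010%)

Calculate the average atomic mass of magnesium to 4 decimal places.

24.3050 u

Ar = Σ fᵢ·mᵢ = 0.78990 × 23.9850 + 0.10000 × 24.9858 + 0.11010 × 25.9826
= 18.94575 + 2.49858 + 2.86068 = 24.30501 u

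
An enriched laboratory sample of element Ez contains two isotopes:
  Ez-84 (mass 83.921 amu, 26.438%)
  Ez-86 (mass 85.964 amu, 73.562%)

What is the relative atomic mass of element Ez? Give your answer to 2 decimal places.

Average mass = Σ (abundance × isotope mass) = 0.26438 × 83.921 + 0.73562 × 85.964
= 22.1870 + 63.2368 = 85.4238 amu

85.42 amu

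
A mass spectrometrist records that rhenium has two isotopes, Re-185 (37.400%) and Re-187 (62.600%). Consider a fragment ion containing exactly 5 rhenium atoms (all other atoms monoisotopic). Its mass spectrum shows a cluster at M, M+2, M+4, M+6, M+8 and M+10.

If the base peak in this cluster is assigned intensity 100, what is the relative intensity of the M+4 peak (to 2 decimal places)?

59.74

Binomial terms of (0.37400 + 0.62600)^5: M 0.0073, M+2 0.0612, M+4 0.2050, M+6 0.3431, M+8 0.2872, M+10 0.0961 → M+6 is the base peak.
P(M+6) = C(5,3) × 0.37400^2 × 0.62600^3 = 10 × 0.139876 × 0.24531438 = 0.343136 (base)
P(M+4) = C(5,2) × 0.37400^3 × 0.62600^2 = 10 × 0.05231362 × 0.391876 = 0.205005
Relative intensity = 0.205005 / 0.343136 × 100 = 59.74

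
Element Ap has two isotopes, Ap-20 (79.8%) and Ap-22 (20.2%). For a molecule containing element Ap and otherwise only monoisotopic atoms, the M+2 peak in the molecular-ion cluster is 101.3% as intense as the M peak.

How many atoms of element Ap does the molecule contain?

4

With n Ap atoms, P(M+2)/P(M) = C(n,1)·p^(n−1)q / p^n = n·q/p = n · 0.202/0.798.
n = 1.013 × 0.798/0.202 = 4.00 ≈ 4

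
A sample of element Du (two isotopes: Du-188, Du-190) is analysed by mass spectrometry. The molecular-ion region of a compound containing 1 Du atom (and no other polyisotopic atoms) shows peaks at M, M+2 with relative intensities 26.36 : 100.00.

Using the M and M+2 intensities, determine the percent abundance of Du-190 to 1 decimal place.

If p is the fraction of Du that is Du-188, then I(M+2)/I(M) = [C(1,1)·p^0·(1−p)] / p^1 = 1·(1−p)/p = 100.00/26.36 = 3.7936
(1−p)/p = 3.7936/1 = 3.7936  ⇒  p = 1/(1 + 3.7936) = 0.2086
Du-188: 20.9%, Du-190: 79.1%.

79.1%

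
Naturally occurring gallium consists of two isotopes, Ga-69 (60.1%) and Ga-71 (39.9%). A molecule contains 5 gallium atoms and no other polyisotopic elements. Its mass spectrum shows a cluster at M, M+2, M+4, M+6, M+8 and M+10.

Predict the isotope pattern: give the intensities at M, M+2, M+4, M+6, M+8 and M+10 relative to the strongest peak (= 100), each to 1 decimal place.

Expanding (0.601 + 0.399)^5:
P(M) = 0.601^5 = 0.078410
P(M+2) = 5 × 0.601^4 × 0.399^1 = 0.260280
P(M+4) = 10 × 0.601^3 × 0.399^2 = 0.345596
P(M+6) = 10 × 0.601^2 × 0.399^3 = 0.229439
P(M+8) = 5 × 0.601^1 × 0.399^4 = 0.076162
P(M+10) = 0.399^5 = 0.010113
The M+4 peak is largest (0.345596); scaling to 100 gives 22.7 : 75.3 : 100.0 : 66.4 : 22.0 : 2.9.

22.7 : 75.3 : 100.0 : 66.4 : 22.0 : 2.9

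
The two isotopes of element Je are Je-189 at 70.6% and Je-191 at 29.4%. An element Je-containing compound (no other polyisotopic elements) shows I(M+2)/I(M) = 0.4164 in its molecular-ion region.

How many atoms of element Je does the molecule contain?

With n Je atoms, P(M+2)/P(M) = C(n,1)·p^(n−1)q / p^n = n·q/p = n · 0.294/0.706.
n = 0.4164 × 0.706/0.294 = 1.00 ≈ 1

1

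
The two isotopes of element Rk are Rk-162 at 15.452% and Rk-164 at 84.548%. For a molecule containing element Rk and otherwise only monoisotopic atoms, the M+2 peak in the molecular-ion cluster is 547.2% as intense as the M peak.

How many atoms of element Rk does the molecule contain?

For n independent Rk atoms, I(M+2)/I(M) = n · (abundance Rk-164) / (abundance Rk-162) = n · 0.84548/0.15452.
n = 5.472 × 0.15452/0.84548 = 1.00 ≈ 1

1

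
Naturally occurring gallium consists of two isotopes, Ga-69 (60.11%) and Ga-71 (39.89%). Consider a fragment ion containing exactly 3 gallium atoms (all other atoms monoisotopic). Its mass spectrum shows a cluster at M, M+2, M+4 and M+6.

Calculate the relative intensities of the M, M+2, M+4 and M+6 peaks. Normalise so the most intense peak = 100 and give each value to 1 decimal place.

Expanding (0.6011 + 0.3989)^3:
P(M) = 0.6011^3 = 0.217190
P(M+2) = 3 × 0.6011^2 × 0.3989^1 = 0.432393
P(M+4) = 3 × 0.6011^1 × 0.3989^2 = 0.286943
P(M+6) = 0.3989^3 = 0.063473
The M+2 peak is largest (0.432393); scaling to 100 gives 50.2 : 100.0 : 66.4 : 14.7.

50.2 : 100.0 : 66.4 : 14.7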